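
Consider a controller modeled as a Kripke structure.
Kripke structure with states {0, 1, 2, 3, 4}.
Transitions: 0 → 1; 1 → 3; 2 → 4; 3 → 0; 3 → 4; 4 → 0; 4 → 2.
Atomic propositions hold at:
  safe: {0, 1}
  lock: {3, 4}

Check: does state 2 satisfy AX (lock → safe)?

No

Sat(lock → safe) = {0, 1, 2}
Sat(AX (lock → safe)) = {s : every successor in {0, 1, 2}} = {0, 4}
2 ∉ Sat(AX (lock → safe)) = {0, 4}, so the formula does not hold at 2.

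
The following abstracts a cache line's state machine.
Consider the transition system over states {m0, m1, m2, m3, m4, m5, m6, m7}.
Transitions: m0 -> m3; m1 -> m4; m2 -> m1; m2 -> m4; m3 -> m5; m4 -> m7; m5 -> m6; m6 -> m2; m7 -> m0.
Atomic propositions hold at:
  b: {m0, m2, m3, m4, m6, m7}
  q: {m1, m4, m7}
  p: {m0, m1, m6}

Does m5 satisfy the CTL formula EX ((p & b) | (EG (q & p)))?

Yes

Sat(p & b) = {m0, m6}
Sat(q & p) = {m1}
EG (q & p): greatest fixpoint, start Z0 = {m1}, keep only states in Sat with some successor in Z. Z1 = ∅; fixed.
Sat(EG (q & p)) = ∅
Sat((p & b) | (EG (q & p))) = {m0, m6}
Sat(EX ((p & b) | (EG (q & p)))) = {s : some successor in {m0, m6}} = {m5, m7}
m5 ∈ Sat(EX ((p & b) | (EG (q & p)))) = {m5, m7}, so the formula holds at m5.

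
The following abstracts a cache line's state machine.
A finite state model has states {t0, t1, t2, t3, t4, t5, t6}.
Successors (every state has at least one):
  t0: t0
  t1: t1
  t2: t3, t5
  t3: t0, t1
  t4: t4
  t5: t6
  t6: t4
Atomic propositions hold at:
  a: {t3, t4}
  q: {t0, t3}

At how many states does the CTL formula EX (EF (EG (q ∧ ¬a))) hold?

Sat(¬a) = {t0, t1, t2, t5, t6}
Sat(q ∧ ¬a) = {t0}
EG (q ∧ ¬a): greatest fixpoint, start Z0 = {t0}, keep only states in Sat with some successor in Z. Already a fixed point.
Sat(EG (q ∧ ¬a)) = {t0}
EF (EG (q ∧ ¬a)): least fixpoint, start Z0 = {t0}, add states with some successor in Z. Z1 = {t0, t3}; Z2 = {t0, t2, t3}; fixed.
Sat(EF (EG (q ∧ ¬a))) = {t0, t2, t3}
Sat(EX (EF (EG (q ∧ ¬a)))) = {s : some successor in {t0, t2, t3}} = {t0, t2, t3}
|Sat(EX (EF (EG (q ∧ ¬a))))| = |{t0, t2, t3}| = 3.

3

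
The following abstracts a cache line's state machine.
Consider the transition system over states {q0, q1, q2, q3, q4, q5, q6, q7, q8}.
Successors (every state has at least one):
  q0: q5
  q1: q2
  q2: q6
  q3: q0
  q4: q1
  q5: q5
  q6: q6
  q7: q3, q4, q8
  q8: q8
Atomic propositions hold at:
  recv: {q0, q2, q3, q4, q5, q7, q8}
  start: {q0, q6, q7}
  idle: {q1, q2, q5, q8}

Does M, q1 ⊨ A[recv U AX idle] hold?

Yes

Sat(AX idle) = {s : every successor in {q1, q2, q5, q8}} = {q0, q1, q4, q5, q8}
A[recv U AX idle]: least fixpoint, start Z0 = Sat(AX idle) = {q0, q1, q4, q5, q8}, add states in Sat(recv) with every successor in Z. Z1 = {q0, q1, q3, q4, q5, q8}; Z2 = {q0, q1, q3, q4, q5, q7, q8}; fixed.
Sat(A[recv U AX idle]) = {q0, q1, q3, q4, q5, q7, q8}
q1 ∈ Sat(A[recv U AX idle]) = {q0, q1, q3, q4, q5, q7, q8}, so the formula holds at q1.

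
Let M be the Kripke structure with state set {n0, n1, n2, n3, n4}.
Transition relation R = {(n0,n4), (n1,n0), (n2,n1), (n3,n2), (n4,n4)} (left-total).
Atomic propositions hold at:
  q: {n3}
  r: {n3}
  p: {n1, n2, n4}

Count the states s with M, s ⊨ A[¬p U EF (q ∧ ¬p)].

Sat(¬p) = {n0, n3}
Sat(q ∧ ¬p) = {n3}
EF (q ∧ ¬p): least fixpoint, start Z0 = {n3}, add states with some successor in Z. Already a fixed point.
Sat(EF (q ∧ ¬p)) = {n3}
A[¬p U EF (q ∧ ¬p)]: least fixpoint, start Z0 = Sat(EF (q ∧ ¬p)) = {n3}, add states in Sat(¬p) with every successor in Z. Already a fixed point.
Sat(A[¬p U EF (q ∧ ¬p)]) = {n3}
|Sat(A[¬p U EF (q ∧ ¬p)])| = |{n3}| = 1.

1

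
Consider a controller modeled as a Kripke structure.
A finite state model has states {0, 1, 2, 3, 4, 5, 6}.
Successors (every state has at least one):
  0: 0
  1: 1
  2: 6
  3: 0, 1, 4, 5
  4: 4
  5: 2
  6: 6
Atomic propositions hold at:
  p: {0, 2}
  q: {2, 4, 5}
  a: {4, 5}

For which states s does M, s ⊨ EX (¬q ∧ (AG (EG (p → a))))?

{1, 2, 3, 6}

Sat(¬q) = {0, 1, 3, 6}
Sat(p → a) = {1, 3, 4, 5, 6}
EG (p → a): greatest fixpoint, start Z0 = {1, 3, 4, 5, 6}, keep only states in Sat with some successor in Z. Z1 = {1, 3, 4, 6}; fixed.
Sat(EG (p → a)) = {1, 3, 4, 6}
AG (EG (p → a)): greatest fixpoint, start Z0 = {1, 3, 4, 6}, keep only states in Sat with every successor in Z. Z1 = {1, 4, 6}; fixed.
Sat(AG (EG (p → a))) = {1, 4, 6}
Sat(¬q ∧ (AG (EG (p → a)))) = {1, 6}
Sat(EX (¬q ∧ (AG (EG (p → a))))) = {s : some successor in {1, 6}} = {1, 2, 3, 6}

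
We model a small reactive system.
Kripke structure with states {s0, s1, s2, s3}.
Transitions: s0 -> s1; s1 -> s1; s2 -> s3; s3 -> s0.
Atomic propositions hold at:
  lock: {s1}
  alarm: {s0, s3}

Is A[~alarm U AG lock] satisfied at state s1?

Sat(~alarm) = {s1, s2}
AG lock: greatest fixpoint, start Z0 = {s1}, keep only states in Sat with every successor in Z. Already a fixed point.
Sat(AG lock) = {s1}
A[~alarm U AG lock]: least fixpoint, start Z0 = Sat(AG lock) = {s1}, add states in Sat(~alarm) with every successor in Z. Already a fixed point.
Sat(A[~alarm U AG lock]) = {s1}
s1 ∈ Sat(A[~alarm U AG lock]) = {s1}, so the formula holds at s1.

Yes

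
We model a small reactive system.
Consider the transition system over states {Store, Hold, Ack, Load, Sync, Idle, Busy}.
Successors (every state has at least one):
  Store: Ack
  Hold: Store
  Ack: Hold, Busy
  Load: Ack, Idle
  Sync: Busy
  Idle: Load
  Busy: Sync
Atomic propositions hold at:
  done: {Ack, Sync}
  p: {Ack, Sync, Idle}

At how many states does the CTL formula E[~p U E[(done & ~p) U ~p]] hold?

4

Sat(~p) = {Store, Hold, Load, Busy}
Sat(done & ~p) = ∅
E[(done & ~p) U ~p]: least fixpoint, start Z0 = Sat(~p) = {Store, Hold, Load, Busy}, add states in Sat(done & ~p) with some successor in Z. Already a fixed point.
Sat(E[(done & ~p) U ~p]) = {Store, Hold, Load, Busy}
E[~p U E[(done & ~p) U ~p]]: least fixpoint, start Z0 = Sat(E[(done & ~p) U ~p]) = {Store, Hold, Load, Busy}, add states in Sat(~p) with some successor in Z. Already a fixed point.
Sat(E[~p U E[(done & ~p) U ~p]]) = {Store, Hold, Load, Busy}
|Sat(E[~p U E[(done & ~p) U ~p]])| = |{Store, Hold, Load, Busy}| = 4.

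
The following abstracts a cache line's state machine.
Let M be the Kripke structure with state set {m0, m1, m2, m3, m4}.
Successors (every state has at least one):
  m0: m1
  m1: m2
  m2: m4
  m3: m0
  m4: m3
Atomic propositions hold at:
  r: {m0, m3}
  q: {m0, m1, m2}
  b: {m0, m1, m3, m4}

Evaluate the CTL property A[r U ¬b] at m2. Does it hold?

Sat(¬b) = {m2}
A[r U ¬b]: least fixpoint, start Z0 = Sat(¬b) = {m2}, add states in Sat(r) with every successor in Z. Already a fixed point.
Sat(A[r U ¬b]) = {m2}
m2 ∈ Sat(A[r U ¬b]) = {m2}, so the formula holds at m2.

Yes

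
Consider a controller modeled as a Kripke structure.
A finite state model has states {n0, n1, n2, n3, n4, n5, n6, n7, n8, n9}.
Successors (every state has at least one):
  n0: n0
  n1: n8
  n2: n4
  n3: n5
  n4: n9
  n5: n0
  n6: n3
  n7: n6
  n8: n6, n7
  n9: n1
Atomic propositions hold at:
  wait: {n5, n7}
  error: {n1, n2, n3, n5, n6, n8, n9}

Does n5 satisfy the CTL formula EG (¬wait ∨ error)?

Sat(¬wait) = {n0, n1, n2, n3, n4, n6, n8, n9}
Sat(¬wait ∨ error) = {n0, n1, n2, n3, n4, n5, n6, n8, n9}
EG (¬wait ∨ error): greatest fixpoint, start Z0 = {n0, n1, n2, n3, n4, n5, n6, n8, n9}, keep only states in Sat with some successor in Z. Already a fixed point.
Sat(EG (¬wait ∨ error)) = {n0, n1, n2, n3, n4, n5, n6, n8, n9}
n5 ∈ Sat(EG (¬wait ∨ error)) = {n0, n1, n2, n3, n4, n5, n6, n8, n9}, so the formula holds at n5.

Yes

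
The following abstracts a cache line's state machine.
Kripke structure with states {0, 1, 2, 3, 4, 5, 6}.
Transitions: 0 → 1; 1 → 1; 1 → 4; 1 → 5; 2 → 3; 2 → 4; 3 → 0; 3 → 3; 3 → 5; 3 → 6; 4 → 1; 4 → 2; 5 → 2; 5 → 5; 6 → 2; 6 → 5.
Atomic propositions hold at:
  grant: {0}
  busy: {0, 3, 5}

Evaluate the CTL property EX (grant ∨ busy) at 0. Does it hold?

Sat(grant ∨ busy) = {0, 3, 5}
Sat(EX (grant ∨ busy)) = {s : some successor in {0, 3, 5}} = {1, 2, 3, 5, 6}
0 ∉ Sat(EX (grant ∨ busy)) = {1, 2, 3, 5, 6}, so the formula does not hold at 0.

No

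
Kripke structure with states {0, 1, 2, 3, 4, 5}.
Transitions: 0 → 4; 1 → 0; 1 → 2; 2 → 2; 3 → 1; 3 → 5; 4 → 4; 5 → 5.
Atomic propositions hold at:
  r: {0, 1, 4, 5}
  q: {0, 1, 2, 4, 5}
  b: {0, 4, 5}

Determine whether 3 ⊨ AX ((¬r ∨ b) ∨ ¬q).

Sat(¬r) = {2, 3}
Sat(¬r ∨ b) = {0, 2, 3, 4, 5}
Sat(¬q) = {3}
Sat((¬r ∨ b) ∨ ¬q) = {0, 2, 3, 4, 5}
Sat(AX ((¬r ∨ b) ∨ ¬q)) = {s : every successor in {0, 2, 3, 4, 5}} = {0, 1, 2, 4, 5}
3 ∉ Sat(AX ((¬r ∨ b) ∨ ¬q)) = {0, 1, 2, 4, 5}, so the formula does not hold at 3.

No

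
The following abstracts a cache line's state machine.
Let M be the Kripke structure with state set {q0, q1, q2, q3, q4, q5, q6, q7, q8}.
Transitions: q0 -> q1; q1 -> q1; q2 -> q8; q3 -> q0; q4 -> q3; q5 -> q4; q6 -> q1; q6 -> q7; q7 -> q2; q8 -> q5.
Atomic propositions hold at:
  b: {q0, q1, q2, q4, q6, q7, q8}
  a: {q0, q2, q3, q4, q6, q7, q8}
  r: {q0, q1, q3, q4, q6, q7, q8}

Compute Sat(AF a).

{q0, q2, q3, q4, q5, q6, q7, q8}

AF a: least fixpoint, start Z0 = {q0, q2, q3, q4, q6, q7, q8}, add states with every successor in Z. Z1 = {q0, q2, q3, q4, q5, q6, q7, q8}; fixed.
Sat(AF a) = {q0, q2, q3, q4, q5, q6, q7, q8}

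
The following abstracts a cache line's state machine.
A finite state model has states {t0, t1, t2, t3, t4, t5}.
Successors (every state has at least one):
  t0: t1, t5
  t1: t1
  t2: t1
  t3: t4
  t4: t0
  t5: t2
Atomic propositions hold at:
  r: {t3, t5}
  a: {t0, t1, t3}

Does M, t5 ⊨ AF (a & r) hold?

No

Sat(a & r) = {t3}
AF (a & r): least fixpoint, start Z0 = {t3}, add states with every successor in Z. Already a fixed point.
Sat(AF (a & r)) = {t3}
t5 ∉ Sat(AF (a & r)) = {t3}, so the formula does not hold at t5.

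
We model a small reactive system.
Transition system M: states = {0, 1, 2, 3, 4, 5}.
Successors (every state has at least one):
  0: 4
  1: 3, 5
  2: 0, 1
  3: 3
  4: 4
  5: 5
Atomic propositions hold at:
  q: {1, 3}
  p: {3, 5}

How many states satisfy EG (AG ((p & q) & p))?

Sat(p & q) = {3}
Sat((p & q) & p) = {3}
AG ((p & q) & p): greatest fixpoint, start Z0 = {3}, keep only states in Sat with every successor in Z. Already a fixed point.
Sat(AG ((p & q) & p)) = {3}
EG (AG ((p & q) & p)): greatest fixpoint, start Z0 = {3}, keep only states in Sat with some successor in Z. Already a fixed point.
Sat(EG (AG ((p & q) & p))) = {3}
|Sat(EG (AG ((p & q) & p)))| = |{3}| = 1.

1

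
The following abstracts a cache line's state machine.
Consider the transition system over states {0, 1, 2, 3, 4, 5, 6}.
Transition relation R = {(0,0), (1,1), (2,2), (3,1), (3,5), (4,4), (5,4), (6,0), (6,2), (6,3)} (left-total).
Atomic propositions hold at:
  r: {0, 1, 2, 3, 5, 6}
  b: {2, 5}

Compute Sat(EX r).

{0, 1, 2, 3, 6}

Sat(EX r) = {s : some successor in {0, 1, 2, 3, 5, 6}} = {0, 1, 2, 3, 6}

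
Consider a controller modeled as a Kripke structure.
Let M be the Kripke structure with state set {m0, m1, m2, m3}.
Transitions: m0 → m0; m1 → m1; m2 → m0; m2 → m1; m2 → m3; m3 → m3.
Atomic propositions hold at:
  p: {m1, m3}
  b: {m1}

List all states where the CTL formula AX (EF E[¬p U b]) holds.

Sat(¬p) = {m0, m2}
E[¬p U b]: least fixpoint, start Z0 = Sat(b) = {m1}, add states in Sat(¬p) with some successor in Z. Z1 = {m1, m2}; fixed.
Sat(E[¬p U b]) = {m1, m2}
EF E[¬p U b]: least fixpoint, start Z0 = {m1, m2}, add states with some successor in Z. Already a fixed point.
Sat(EF E[¬p U b]) = {m1, m2}
Sat(AX (EF E[¬p U b])) = {s : every successor in {m1, m2}} = {m1}

{m1}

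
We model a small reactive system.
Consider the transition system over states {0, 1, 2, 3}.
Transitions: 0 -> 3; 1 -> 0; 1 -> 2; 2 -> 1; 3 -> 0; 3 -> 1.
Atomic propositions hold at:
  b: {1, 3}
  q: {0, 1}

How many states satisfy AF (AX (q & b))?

1

Sat(q & b) = {1}
Sat(AX (q & b)) = {s : every successor in {1}} = {2}
AF (AX (q & b)): least fixpoint, start Z0 = {2}, add states with every successor in Z. Already a fixed point.
Sat(AF (AX (q & b))) = {2}
|Sat(AF (AX (q & b)))| = |{2}| = 1.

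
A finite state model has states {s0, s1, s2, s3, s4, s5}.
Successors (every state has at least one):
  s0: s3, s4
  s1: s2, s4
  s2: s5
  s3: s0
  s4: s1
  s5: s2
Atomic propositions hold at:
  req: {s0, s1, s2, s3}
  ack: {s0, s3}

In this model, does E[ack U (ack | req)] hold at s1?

Yes

Sat(ack | req) = {s0, s1, s2, s3}
E[ack U (ack | req)]: least fixpoint, start Z0 = Sat((ack | req)) = {s0, s1, s2, s3}, add states in Sat(ack) with some successor in Z. Already a fixed point.
Sat(E[ack U (ack | req)]) = {s0, s1, s2, s3}
s1 ∈ Sat(E[ack U (ack | req)]) = {s0, s1, s2, s3}, so the formula holds at s1.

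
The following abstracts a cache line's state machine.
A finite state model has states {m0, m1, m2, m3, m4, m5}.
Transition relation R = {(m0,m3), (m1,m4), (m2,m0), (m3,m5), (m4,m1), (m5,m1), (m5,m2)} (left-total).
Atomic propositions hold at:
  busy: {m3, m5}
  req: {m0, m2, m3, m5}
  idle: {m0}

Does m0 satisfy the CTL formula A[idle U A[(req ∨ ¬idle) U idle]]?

Yes

Sat(¬idle) = {m1, m2, m3, m4, m5}
Sat(req ∨ ¬idle) = {m0, m1, m2, m3, m4, m5}
A[(req ∨ ¬idle) U idle]: least fixpoint, start Z0 = Sat(idle) = {m0}, add states in Sat(req ∨ ¬idle) with every successor in Z. Z1 = {m0, m2}; fixed.
Sat(A[(req ∨ ¬idle) U idle]) = {m0, m2}
A[idle U A[(req ∨ ¬idle) U idle]]: least fixpoint, start Z0 = Sat(A[(req ∨ ¬idle) U idle]) = {m0, m2}, add states in Sat(idle) with every successor in Z. Already a fixed point.
Sat(A[idle U A[(req ∨ ¬idle) U idle]]) = {m0, m2}
m0 ∈ Sat(A[idle U A[(req ∨ ¬idle) U idle]]) = {m0, m2}, so the formula holds at m0.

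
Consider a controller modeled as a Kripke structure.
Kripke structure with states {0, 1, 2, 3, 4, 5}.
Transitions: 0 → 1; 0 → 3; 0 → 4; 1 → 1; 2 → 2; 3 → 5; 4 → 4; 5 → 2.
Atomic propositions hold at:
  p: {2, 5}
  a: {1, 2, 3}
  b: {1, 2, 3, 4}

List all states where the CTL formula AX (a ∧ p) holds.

{2, 5}

Sat(a ∧ p) = {2}
Sat(AX (a ∧ p)) = {s : every successor in {2}} = {2, 5}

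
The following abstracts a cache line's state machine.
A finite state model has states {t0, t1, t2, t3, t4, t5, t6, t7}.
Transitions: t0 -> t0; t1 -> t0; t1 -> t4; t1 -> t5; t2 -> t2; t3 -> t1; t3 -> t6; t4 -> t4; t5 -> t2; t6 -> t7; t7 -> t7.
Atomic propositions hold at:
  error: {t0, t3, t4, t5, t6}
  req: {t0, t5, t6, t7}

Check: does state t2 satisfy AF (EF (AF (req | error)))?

Sat(req | error) = {t0, t3, t4, t5, t6, t7}
AF (req | error): least fixpoint, start Z0 = {t0, t3, t4, t5, t6, t7}, add states with every successor in Z. Z1 = {t0, t1, t3, t4, t5, t6, t7}; fixed.
Sat(AF (req | error)) = {t0, t1, t3, t4, t5, t6, t7}
EF (AF (req | error)): least fixpoint, start Z0 = {t0, t1, t3, t4, t5, t6, t7}, add states with some successor in Z. Already a fixed point.
Sat(EF (AF (req | error))) = {t0, t1, t3, t4, t5, t6, t7}
AF (EF (AF (req | error))): least fixpoint, start Z0 = {t0, t1, t3, t4, t5, t6, t7}, add states with every successor in Z. Already a fixed point.
Sat(AF (EF (AF (req | error)))) = {t0, t1, t3, t4, t5, t6, t7}
t2 ∉ Sat(AF (EF (AF (req | error)))) = {t0, t1, t3, t4, t5, t6, t7}, so the formula does not hold at t2.

No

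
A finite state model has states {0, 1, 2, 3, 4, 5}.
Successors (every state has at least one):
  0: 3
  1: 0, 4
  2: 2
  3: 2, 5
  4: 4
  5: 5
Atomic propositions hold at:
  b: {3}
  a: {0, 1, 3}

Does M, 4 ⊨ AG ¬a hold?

Yes

Sat(¬a) = {2, 4, 5}
AG ¬a: greatest fixpoint, start Z0 = {2, 4, 5}, keep only states in Sat with every successor in Z. Already a fixed point.
Sat(AG ¬a) = {2, 4, 5}
4 ∈ Sat(AG ¬a) = {2, 4, 5}, so the formula holds at 4.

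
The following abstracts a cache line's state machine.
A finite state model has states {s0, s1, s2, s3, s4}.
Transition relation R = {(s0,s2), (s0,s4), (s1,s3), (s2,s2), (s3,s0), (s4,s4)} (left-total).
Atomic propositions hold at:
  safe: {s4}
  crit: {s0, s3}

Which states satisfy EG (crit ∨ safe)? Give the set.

{s0, s3, s4}

Sat(crit ∨ safe) = {s0, s3, s4}
EG (crit ∨ safe): greatest fixpoint, start Z0 = {s0, s3, s4}, keep only states in Sat with some successor in Z. Already a fixed point.
Sat(EG (crit ∨ safe)) = {s0, s3, s4}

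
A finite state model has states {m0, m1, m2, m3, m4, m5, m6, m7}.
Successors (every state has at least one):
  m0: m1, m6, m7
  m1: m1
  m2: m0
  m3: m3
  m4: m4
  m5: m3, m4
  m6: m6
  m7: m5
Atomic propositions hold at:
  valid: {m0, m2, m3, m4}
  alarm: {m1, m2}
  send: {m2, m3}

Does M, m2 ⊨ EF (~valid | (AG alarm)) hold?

Yes

Sat(~valid) = {m1, m5, m6, m7}
AG alarm: greatest fixpoint, start Z0 = {m1, m2}, keep only states in Sat with every successor in Z. Z1 = {m1}; fixed.
Sat(AG alarm) = {m1}
Sat(~valid | (AG alarm)) = {m1, m5, m6, m7}
EF (~valid | (AG alarm)): least fixpoint, start Z0 = {m1, m5, m6, m7}, add states with some successor in Z. Z1 = {m0, m1, m5, m6, m7}; Z2 = {m0, m1, m2, m5, m6, m7}; fixed.
Sat(EF (~valid | (AG alarm))) = {m0, m1, m2, m5, m6, m7}
m2 ∈ Sat(EF (~valid | (AG alarm))) = {m0, m1, m2, m5, m6, m7}, so the formula holds at m2.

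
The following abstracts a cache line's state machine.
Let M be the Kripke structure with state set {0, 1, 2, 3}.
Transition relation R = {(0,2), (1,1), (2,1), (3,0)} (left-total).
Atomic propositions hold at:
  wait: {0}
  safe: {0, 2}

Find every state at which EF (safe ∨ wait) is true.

{0, 2, 3}

Sat(safe ∨ wait) = {0, 2}
EF (safe ∨ wait): least fixpoint, start Z0 = {0, 2}, add states with some successor in Z. Z1 = {0, 2, 3}; fixed.
Sat(EF (safe ∨ wait)) = {0, 2, 3}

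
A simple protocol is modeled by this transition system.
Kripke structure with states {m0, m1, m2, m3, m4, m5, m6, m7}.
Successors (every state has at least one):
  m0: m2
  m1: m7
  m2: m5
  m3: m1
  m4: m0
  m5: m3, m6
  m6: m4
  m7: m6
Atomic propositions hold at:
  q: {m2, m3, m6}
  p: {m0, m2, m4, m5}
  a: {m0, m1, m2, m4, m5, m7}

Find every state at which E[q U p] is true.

E[q U p]: least fixpoint, start Z0 = Sat(p) = {m0, m2, m4, m5}, add states in Sat(q) with some successor in Z. Z1 = {m0, m2, m4, m5, m6}; fixed.
Sat(E[q U p]) = {m0, m2, m4, m5, m6}

{m0, m2, m4, m5, m6}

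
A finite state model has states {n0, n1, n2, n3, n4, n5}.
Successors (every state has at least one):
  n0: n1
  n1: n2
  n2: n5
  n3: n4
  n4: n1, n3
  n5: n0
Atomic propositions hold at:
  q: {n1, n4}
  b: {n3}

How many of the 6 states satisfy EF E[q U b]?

E[q U b]: least fixpoint, start Z0 = Sat(b) = {n3}, add states in Sat(q) with some successor in Z. Z1 = {n3, n4}; fixed.
Sat(E[q U b]) = {n3, n4}
EF E[q U b]: least fixpoint, start Z0 = {n3, n4}, add states with some successor in Z. Already a fixed point.
Sat(EF E[q U b]) = {n3, n4}
|Sat(EF E[q U b])| = |{n3, n4}| = 2.

2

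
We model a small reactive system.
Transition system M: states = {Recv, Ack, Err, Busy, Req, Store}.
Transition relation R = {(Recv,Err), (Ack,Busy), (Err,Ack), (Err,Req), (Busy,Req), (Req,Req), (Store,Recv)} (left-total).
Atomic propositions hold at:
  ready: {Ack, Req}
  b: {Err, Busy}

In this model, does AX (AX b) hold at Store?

Sat(AX b) = {s : every successor in {Err, Busy}} = {Recv, Ack}
Sat(AX (AX b)) = {s : every successor in {Recv, Ack}} = {Store}
Store ∈ Sat(AX (AX b)) = {Store}, so the formula holds at Store.

Yes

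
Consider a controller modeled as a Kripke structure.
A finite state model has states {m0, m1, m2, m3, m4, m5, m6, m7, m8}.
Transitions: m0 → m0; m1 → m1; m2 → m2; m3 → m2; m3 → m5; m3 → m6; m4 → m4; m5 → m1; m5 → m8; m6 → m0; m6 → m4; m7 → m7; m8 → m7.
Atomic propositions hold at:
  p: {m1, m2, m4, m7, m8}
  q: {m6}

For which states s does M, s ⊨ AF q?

AF q: least fixpoint, start Z0 = {m6}, add states with every successor in Z. Already a fixed point.
Sat(AF q) = {m6}

{m6}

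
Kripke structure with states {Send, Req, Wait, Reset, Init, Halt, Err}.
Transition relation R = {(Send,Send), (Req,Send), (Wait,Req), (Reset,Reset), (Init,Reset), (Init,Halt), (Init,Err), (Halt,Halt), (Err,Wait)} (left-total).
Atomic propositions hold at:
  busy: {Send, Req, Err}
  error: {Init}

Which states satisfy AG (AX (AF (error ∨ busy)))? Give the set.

{Send, Req, Wait, Err}

Sat(error ∨ busy) = {Send, Req, Init, Err}
AF (error ∨ busy): least fixpoint, start Z0 = {Send, Req, Init, Err}, add states with every successor in Z. Z1 = {Send, Req, Wait, Init, Err}; fixed.
Sat(AF (error ∨ busy)) = {Send, Req, Wait, Init, Err}
Sat(AX (AF (error ∨ busy))) = {s : every successor in {Send, Req, Wait, Init, Err}} = {Send, Req, Wait, Err}
AG (AX (AF (error ∨ busy))): greatest fixpoint, start Z0 = {Send, Req, Wait, Err}, keep only states in Sat with every successor in Z. Already a fixed point.
Sat(AG (AX (AF (error ∨ busy)))) = {Send, Req, Wait, Err}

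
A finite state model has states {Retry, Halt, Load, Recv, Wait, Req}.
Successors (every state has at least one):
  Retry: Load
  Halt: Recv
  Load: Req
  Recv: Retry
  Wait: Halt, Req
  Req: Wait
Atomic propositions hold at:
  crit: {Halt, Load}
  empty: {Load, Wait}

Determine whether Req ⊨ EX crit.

Sat(EX crit) = {s : some successor in {Halt, Load}} = {Retry, Wait}
Req ∉ Sat(EX crit) = {Retry, Wait}, so the formula does not hold at Req.

No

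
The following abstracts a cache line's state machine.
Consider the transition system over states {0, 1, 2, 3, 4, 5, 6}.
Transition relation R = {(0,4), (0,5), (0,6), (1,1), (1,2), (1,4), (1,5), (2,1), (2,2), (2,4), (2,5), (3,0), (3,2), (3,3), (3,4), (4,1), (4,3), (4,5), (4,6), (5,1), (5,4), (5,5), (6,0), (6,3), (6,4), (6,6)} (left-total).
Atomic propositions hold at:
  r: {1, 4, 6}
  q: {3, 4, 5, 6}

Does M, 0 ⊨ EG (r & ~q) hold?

No

Sat(~q) = {0, 1, 2}
Sat(r & ~q) = {1}
EG (r & ~q): greatest fixpoint, start Z0 = {1}, keep only states in Sat with some successor in Z. Already a fixed point.
Sat(EG (r & ~q)) = {1}
0 ∉ Sat(EG (r & ~q)) = {1}, so the formula does not hold at 0.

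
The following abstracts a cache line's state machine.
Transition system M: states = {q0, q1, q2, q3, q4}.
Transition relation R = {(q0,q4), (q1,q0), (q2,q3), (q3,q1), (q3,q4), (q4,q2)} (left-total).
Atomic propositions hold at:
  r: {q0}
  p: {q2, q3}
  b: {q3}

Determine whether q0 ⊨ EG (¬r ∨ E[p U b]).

No

Sat(¬r) = {q1, q2, q3, q4}
E[p U b]: least fixpoint, start Z0 = Sat(b) = {q3}, add states in Sat(p) with some successor in Z. Z1 = {q2, q3}; fixed.
Sat(E[p U b]) = {q2, q3}
Sat(¬r ∨ E[p U b]) = {q1, q2, q3, q4}
EG (¬r ∨ E[p U b]): greatest fixpoint, start Z0 = {q1, q2, q3, q4}, keep only states in Sat with some successor in Z. Z1 = {q2, q3, q4}; fixed.
Sat(EG (¬r ∨ E[p U b])) = {q2, q3, q4}
q0 ∉ Sat(EG (¬r ∨ E[p U b])) = {q2, q3, q4}, so the formula does not hold at q0.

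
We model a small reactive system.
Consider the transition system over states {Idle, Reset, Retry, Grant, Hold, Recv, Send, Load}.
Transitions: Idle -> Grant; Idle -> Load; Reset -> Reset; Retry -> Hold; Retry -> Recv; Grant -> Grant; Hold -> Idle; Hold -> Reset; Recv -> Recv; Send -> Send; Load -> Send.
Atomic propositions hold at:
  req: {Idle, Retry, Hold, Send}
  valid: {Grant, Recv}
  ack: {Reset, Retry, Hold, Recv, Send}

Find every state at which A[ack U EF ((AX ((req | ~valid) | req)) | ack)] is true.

Sat(~valid) = {Idle, Reset, Retry, Hold, Send, Load}
Sat(req | ~valid) = {Idle, Reset, Retry, Hold, Send, Load}
Sat((req | ~valid) | req) = {Idle, Reset, Retry, Hold, Send, Load}
Sat(AX ((req | ~valid) | req)) = {s : every successor in {Idle, Reset, Retry, Hold, Send, Load}} = {Reset, Hold, Send, Load}
Sat((AX ((req | ~valid) | req)) | ack) = {Reset, Retry, Hold, Recv, Send, Load}
EF ((AX ((req | ~valid) | req)) | ack): least fixpoint, start Z0 = {Reset, Retry, Hold, Recv, Send, Load}, add states with some successor in Z. Z1 = {Idle, Reset, Retry, Hold, Recv, Send, Load}; fixed.
Sat(EF ((AX ((req | ~valid) | req)) | ack)) = {Idle, Reset, Retry, Hold, Recv, Send, Load}
A[ack U EF ((AX ((req | ~valid) | req)) | ack)]: least fixpoint, start Z0 = Sat(EF ((AX ((req | ~valid) | req)) | ack)) = {Idle, Reset, Retry, Hold, Recv, Send, Load}, add states in Sat(ack) with every successor in Z. Already a fixed point.
Sat(A[ack U EF ((AX ((req | ~valid) | req)) | ack)]) = {Idle, Reset, Retry, Hold, Recv, Send, Load}

{Idle, Reset, Retry, Hold, Recv, Send, Load}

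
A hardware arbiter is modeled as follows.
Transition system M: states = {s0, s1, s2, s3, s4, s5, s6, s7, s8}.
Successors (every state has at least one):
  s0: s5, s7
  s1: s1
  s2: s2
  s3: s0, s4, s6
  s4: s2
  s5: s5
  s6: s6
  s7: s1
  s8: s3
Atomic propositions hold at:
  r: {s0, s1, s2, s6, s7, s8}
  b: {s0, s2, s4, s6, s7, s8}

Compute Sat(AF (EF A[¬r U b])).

Sat(¬r) = {s3, s4, s5}
A[¬r U b]: least fixpoint, start Z0 = Sat(b) = {s0, s2, s4, s6, s7, s8}, add states in Sat(¬r) with every successor in Z. Z1 = {s0, s2, s3, s4, s6, s7, s8}; fixed.
Sat(A[¬r U b]) = {s0, s2, s3, s4, s6, s7, s8}
EF A[¬r U b]: least fixpoint, start Z0 = {s0, s2, s3, s4, s6, s7, s8}, add states with some successor in Z. Already a fixed point.
Sat(EF A[¬r U b]) = {s0, s2, s3, s4, s6, s7, s8}
AF (EF A[¬r U b]): least fixpoint, start Z0 = {s0, s2, s3, s4, s6, s7, s8}, add states with every successor in Z. Already a fixed point.
Sat(AF (EF A[¬r U b])) = {s0, s2, s3, s4, s6, s7, s8}

{s0, s2, s3, s4, s6, s7, s8}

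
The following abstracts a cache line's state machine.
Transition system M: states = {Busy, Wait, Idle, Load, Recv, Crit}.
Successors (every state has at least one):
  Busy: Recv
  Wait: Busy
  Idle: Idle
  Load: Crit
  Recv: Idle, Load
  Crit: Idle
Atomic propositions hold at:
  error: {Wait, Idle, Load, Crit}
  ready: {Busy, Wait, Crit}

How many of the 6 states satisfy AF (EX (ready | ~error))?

3

Sat(~error) = {Busy, Recv}
Sat(ready | ~error) = {Busy, Wait, Recv, Crit}
Sat(EX (ready | ~error)) = {s : some successor in {Busy, Wait, Recv, Crit}} = {Busy, Wait, Load}
AF (EX (ready | ~error)): least fixpoint, start Z0 = {Busy, Wait, Load}, add states with every successor in Z. Already a fixed point.
Sat(AF (EX (ready | ~error))) = {Busy, Wait, Load}
|Sat(AF (EX (ready | ~error)))| = |{Busy, Wait, Load}| = 3.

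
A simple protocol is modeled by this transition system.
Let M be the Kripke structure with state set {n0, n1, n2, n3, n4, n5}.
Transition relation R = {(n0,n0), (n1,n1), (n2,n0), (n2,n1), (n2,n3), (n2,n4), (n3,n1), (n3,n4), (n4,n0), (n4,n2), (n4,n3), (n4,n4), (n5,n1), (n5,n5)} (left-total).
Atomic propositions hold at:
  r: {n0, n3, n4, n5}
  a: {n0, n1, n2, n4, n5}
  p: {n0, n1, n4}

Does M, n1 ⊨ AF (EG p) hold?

Yes

EG p: greatest fixpoint, start Z0 = {n0, n1, n4}, keep only states in Sat with some successor in Z. Already a fixed point.
Sat(EG p) = {n0, n1, n4}
AF (EG p): least fixpoint, start Z0 = {n0, n1, n4}, add states with every successor in Z. Z1 = {n0, n1, n3, n4}; Z2 = {n0, n1, n2, n3, n4}; fixed.
Sat(AF (EG p)) = {n0, n1, n2, n3, n4}
n1 ∈ Sat(AF (EG p)) = {n0, n1, n2, n3, n4}, so the formula holds at n1.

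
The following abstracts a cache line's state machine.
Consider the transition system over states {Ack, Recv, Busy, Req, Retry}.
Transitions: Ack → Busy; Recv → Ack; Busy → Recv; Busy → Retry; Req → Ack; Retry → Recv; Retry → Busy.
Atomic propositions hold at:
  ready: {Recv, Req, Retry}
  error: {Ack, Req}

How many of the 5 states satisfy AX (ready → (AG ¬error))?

3

Sat(¬error) = {Recv, Busy, Retry}
AG ¬error: greatest fixpoint, start Z0 = {Recv, Busy, Retry}, keep only states in Sat with every successor in Z. Z1 = {Busy, Retry}; Z2 = ∅; fixed.
Sat(AG ¬error) = ∅
Sat(ready → (AG ¬error)) = {Ack, Busy}
Sat(AX (ready → (AG ¬error))) = {s : every successor in {Ack, Busy}} = {Ack, Recv, Req}
|Sat(AX (ready → (AG ¬error)))| = |{Ack, Recv, Req}| = 3.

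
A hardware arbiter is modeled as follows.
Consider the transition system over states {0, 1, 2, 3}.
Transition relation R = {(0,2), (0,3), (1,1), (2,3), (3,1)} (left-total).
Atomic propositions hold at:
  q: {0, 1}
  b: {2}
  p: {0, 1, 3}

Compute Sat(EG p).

EG p: greatest fixpoint, start Z0 = {0, 1, 3}, keep only states in Sat with some successor in Z. Already a fixed point.
Sat(EG p) = {0, 1, 3}

{0, 1, 3}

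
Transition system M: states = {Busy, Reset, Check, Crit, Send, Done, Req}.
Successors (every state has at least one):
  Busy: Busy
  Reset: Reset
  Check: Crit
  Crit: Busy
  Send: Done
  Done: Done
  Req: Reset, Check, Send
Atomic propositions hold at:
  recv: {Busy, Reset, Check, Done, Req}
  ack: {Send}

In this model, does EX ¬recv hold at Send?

Sat(¬recv) = {Crit, Send}
Sat(EX ¬recv) = {s : some successor in {Crit, Send}} = {Check, Req}
Send ∉ Sat(EX ¬recv) = {Check, Req}, so the formula does not hold at Send.

No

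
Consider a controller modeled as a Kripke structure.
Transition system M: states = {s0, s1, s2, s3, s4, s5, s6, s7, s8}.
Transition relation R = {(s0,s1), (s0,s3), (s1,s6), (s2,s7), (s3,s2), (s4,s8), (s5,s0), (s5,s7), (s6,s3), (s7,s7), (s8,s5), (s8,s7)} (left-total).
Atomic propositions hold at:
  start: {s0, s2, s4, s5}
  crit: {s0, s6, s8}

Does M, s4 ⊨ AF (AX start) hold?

Sat(AX start) = {s : every successor in {s0, s2, s4, s5}} = {s3}
AF (AX start): least fixpoint, start Z0 = {s3}, add states with every successor in Z. Z1 = {s3, s6}; Z2 = {s1, s3, s6}; Z3 = {s0, s1, s3, s6}; fixed.
Sat(AF (AX start)) = {s0, s1, s3, s6}
s4 ∉ Sat(AF (AX start)) = {s0, s1, s3, s6}, so the formula does not hold at s4.

No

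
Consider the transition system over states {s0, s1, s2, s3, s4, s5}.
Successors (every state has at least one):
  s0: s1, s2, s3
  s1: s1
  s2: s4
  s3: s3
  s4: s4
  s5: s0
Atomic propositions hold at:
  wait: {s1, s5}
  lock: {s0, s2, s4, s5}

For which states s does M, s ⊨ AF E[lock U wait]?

E[lock U wait]: least fixpoint, start Z0 = Sat(wait) = {s1, s5}, add states in Sat(lock) with some successor in Z. Z1 = {s0, s1, s5}; fixed.
Sat(E[lock U wait]) = {s0, s1, s5}
AF E[lock U wait]: least fixpoint, start Z0 = {s0, s1, s5}, add states with every successor in Z. Already a fixed point.
Sat(AF E[lock U wait]) = {s0, s1, s5}

{s0, s1, s5}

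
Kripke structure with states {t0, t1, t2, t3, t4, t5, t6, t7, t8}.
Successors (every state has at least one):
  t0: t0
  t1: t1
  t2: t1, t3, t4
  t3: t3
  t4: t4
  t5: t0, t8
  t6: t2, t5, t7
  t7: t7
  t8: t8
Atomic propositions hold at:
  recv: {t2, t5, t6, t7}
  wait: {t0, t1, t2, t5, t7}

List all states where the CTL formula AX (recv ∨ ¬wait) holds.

{t3, t4, t6, t7, t8}

Sat(¬wait) = {t3, t4, t6, t8}
Sat(recv ∨ ¬wait) = {t2, t3, t4, t5, t6, t7, t8}
Sat(AX (recv ∨ ¬wait)) = {s : every successor in {t2, t3, t4, t5, t6, t7, t8}} = {t3, t4, t6, t7, t8}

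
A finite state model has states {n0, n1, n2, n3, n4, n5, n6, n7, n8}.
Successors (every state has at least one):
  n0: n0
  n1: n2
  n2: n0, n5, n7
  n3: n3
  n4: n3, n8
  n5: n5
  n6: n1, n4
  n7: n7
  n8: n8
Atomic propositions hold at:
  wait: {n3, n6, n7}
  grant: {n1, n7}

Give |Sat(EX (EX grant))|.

3

Sat(EX grant) = {s : some successor in {n1, n7}} = {n2, n6, n7}
Sat(EX (EX grant)) = {s : some successor in {n2, n6, n7}} = {n1, n2, n7}
|Sat(EX (EX grant))| = |{n1, n2, n7}| = 3.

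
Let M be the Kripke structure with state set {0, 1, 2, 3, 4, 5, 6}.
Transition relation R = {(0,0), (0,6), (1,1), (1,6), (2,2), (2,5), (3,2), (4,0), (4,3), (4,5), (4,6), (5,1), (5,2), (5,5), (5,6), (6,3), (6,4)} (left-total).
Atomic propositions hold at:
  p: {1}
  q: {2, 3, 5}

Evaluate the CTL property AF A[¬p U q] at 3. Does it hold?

Yes

Sat(¬p) = {0, 2, 3, 4, 5, 6}
A[¬p U q]: least fixpoint, start Z0 = Sat(q) = {2, 3, 5}, add states in Sat(¬p) with every successor in Z. Already a fixed point.
Sat(A[¬p U q]) = {2, 3, 5}
AF A[¬p U q]: least fixpoint, start Z0 = {2, 3, 5}, add states with every successor in Z. Already a fixed point.
Sat(AF A[¬p U q]) = {2, 3, 5}
3 ∈ Sat(AF A[¬p U q]) = {2, 3, 5}, so the formula holds at 3.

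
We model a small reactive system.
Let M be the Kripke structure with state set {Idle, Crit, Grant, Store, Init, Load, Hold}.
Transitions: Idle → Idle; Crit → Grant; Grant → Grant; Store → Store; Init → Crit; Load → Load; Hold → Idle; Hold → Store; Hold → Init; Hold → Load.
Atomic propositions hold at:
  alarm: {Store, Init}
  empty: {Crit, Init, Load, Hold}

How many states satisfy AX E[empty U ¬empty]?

5

Sat(¬empty) = {Idle, Grant, Store}
E[empty U ¬empty]: least fixpoint, start Z0 = Sat(¬empty) = {Idle, Grant, Store}, add states in Sat(empty) with some successor in Z. Z1 = {Idle, Crit, Grant, Store, Hold}; Z2 = {Idle, Crit, Grant, Store, Init, Hold}; fixed.
Sat(E[empty U ¬empty]) = {Idle, Crit, Grant, Store, Init, Hold}
Sat(AX E[empty U ¬empty]) = {s : every successor in {Idle, Crit, Grant, Store, Init, Hold}} = {Idle, Crit, Grant, Store, Init}
|Sat(AX E[empty U ¬empty])| = |{Idle, Crit, Grant, Store, Init}| = 5.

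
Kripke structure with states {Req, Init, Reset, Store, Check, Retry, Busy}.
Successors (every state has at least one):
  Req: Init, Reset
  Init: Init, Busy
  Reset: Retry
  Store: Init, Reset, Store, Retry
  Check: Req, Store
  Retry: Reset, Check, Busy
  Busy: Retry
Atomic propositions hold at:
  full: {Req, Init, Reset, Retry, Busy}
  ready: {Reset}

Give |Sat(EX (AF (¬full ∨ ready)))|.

Sat(¬full) = {Store, Check}
Sat(¬full ∨ ready) = {Reset, Store, Check}
AF (¬full ∨ ready): least fixpoint, start Z0 = {Reset, Store, Check}, add states with every successor in Z. Already a fixed point.
Sat(AF (¬full ∨ ready)) = {Reset, Store, Check}
Sat(EX (AF (¬full ∨ ready))) = {s : some successor in {Reset, Store, Check}} = {Req, Store, Check, Retry}
|Sat(EX (AF (¬full ∨ ready)))| = |{Req, Store, Check, Retry}| = 4.

4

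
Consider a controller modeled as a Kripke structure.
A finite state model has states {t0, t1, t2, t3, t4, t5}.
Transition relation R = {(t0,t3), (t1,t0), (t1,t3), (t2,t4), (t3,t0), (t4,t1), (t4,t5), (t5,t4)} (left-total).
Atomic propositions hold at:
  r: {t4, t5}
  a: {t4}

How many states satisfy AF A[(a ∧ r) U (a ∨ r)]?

Sat(a ∧ r) = {t4}
Sat(a ∨ r) = {t4, t5}
A[(a ∧ r) U (a ∨ r)]: least fixpoint, start Z0 = Sat((a ∨ r)) = {t4, t5}, add states in Sat(a ∧ r) with every successor in Z. Already a fixed point.
Sat(A[(a ∧ r) U (a ∨ r)]) = {t4, t5}
AF A[(a ∧ r) U (a ∨ r)]: least fixpoint, start Z0 = {t4, t5}, add states with every successor in Z. Z1 = {t2, t4, t5}; fixed.
Sat(AF A[(a ∧ r) U (a ∨ r)]) = {t2, t4, t5}
|Sat(AF A[(a ∧ r) U (a ∨ r)])| = |{t2, t4, t5}| = 3.

3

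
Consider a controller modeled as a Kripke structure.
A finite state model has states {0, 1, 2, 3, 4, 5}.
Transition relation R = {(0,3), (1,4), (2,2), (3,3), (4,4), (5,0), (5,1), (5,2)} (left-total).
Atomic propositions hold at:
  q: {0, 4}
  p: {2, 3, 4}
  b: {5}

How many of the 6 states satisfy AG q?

AG q: greatest fixpoint, start Z0 = {0, 4}, keep only states in Sat with every successor in Z. Z1 = {4}; fixed.
Sat(AG q) = {4}
|Sat(AG q)| = |{4}| = 1.

1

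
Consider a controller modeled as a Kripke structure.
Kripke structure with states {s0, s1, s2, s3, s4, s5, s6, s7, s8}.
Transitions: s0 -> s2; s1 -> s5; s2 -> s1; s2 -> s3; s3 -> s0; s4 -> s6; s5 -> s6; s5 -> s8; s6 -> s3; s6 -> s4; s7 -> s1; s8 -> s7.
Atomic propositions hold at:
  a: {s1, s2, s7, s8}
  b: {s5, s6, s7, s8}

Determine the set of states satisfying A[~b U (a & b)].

Sat(~b) = {s0, s1, s2, s3, s4}
Sat(a & b) = {s7, s8}
A[~b U (a & b)]: least fixpoint, start Z0 = Sat((a & b)) = {s7, s8}, add states in Sat(~b) with every successor in Z. Already a fixed point.
Sat(A[~b U (a & b)]) = {s7, s8}

{s7, s8}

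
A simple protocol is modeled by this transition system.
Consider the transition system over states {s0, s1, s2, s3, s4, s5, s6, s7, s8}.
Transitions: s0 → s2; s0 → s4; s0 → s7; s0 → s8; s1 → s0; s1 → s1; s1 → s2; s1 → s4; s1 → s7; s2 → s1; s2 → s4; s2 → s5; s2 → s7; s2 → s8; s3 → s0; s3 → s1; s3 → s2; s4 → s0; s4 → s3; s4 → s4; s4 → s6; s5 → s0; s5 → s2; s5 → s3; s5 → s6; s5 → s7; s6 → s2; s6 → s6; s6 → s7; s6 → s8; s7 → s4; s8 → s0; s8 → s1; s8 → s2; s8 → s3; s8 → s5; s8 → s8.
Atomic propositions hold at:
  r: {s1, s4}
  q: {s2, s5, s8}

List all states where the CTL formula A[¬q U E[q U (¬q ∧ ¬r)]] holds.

Sat(¬q) = {s0, s1, s3, s4, s6, s7}
Sat(¬r) = {s0, s2, s3, s5, s6, s7, s8}
Sat(¬q ∧ ¬r) = {s0, s3, s6, s7}
E[q U (¬q ∧ ¬r)]: least fixpoint, start Z0 = Sat((¬q ∧ ¬r)) = {s0, s3, s6, s7}, add states in Sat(q) with some successor in Z. Z1 = {s0, s2, s3, s5, s6, s7, s8}; fixed.
Sat(E[q U (¬q ∧ ¬r)]) = {s0, s2, s3, s5, s6, s7, s8}
A[¬q U E[q U (¬q ∧ ¬r)]]: least fixpoint, start Z0 = Sat(E[q U (¬q ∧ ¬r)]) = {s0, s2, s3, s5, s6, s7, s8}, add states in Sat(¬q) with every successor in Z. Already a fixed point.
Sat(A[¬q U E[q U (¬q ∧ ¬r)]]) = {s0, s2, s3, s5, s6, s7, s8}

{s0, s2, s3, s5, s6, s7, s8}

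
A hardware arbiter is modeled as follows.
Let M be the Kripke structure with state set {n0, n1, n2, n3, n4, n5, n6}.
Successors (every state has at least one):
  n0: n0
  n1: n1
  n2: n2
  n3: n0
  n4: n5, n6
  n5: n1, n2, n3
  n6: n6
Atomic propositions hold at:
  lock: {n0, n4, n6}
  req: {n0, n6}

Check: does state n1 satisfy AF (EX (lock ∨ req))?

No

Sat(lock ∨ req) = {n0, n4, n6}
Sat(EX (lock ∨ req)) = {s : some successor in {n0, n4, n6}} = {n0, n3, n4, n6}
AF (EX (lock ∨ req)): least fixpoint, start Z0 = {n0, n3, n4, n6}, add states with every successor in Z. Already a fixed point.
Sat(AF (EX (lock ∨ req))) = {n0, n3, n4, n6}
n1 ∉ Sat(AF (EX (lock ∨ req))) = {n0, n3, n4, n6}, so the formula does not hold at n1.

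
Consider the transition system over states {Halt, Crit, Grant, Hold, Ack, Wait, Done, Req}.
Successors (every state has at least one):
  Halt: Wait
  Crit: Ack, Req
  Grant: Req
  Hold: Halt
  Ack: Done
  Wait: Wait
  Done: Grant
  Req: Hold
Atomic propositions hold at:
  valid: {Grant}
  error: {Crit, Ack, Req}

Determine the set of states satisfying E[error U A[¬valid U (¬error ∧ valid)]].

Sat(¬valid) = {Halt, Crit, Hold, Ack, Wait, Done, Req}
Sat(¬error) = {Halt, Grant, Hold, Wait, Done}
Sat(¬error ∧ valid) = {Grant}
A[¬valid U (¬error ∧ valid)]: least fixpoint, start Z0 = Sat((¬error ∧ valid)) = {Grant}, add states in Sat(¬valid) with every successor in Z. Z1 = {Grant, Done}; Z2 = {Grant, Ack, Done}; fixed.
Sat(A[¬valid U (¬error ∧ valid)]) = {Grant, Ack, Done}
E[error U A[¬valid U (¬error ∧ valid)]]: least fixpoint, start Z0 = Sat(A[¬valid U (¬error ∧ valid)]) = {Grant, Ack, Done}, add states in Sat(error) with some successor in Z. Z1 = {Crit, Grant, Ack, Done}; fixed.
Sat(E[error U A[¬valid U (¬error ∧ valid)]]) = {Crit, Grant, Ack, Done}

{Crit, Grant, Ack, Done}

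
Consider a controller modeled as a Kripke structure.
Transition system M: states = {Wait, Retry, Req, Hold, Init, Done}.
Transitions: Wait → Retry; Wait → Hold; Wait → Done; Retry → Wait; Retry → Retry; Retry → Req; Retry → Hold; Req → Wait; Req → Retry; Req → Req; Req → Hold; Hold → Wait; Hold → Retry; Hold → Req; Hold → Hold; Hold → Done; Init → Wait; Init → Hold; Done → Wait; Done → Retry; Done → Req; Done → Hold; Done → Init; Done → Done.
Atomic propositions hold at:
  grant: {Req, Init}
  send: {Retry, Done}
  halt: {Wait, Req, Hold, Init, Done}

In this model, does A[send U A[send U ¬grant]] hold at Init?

No

Sat(¬grant) = {Wait, Retry, Hold, Done}
A[send U ¬grant]: least fixpoint, start Z0 = Sat(¬grant) = {Wait, Retry, Hold, Done}, add states in Sat(send) with every successor in Z. Already a fixed point.
Sat(A[send U ¬grant]) = {Wait, Retry, Hold, Done}
A[send U A[send U ¬grant]]: least fixpoint, start Z0 = Sat(A[send U ¬grant]) = {Wait, Retry, Hold, Done}, add states in Sat(send) with every successor in Z. Already a fixed point.
Sat(A[send U A[send U ¬grant]]) = {Wait, Retry, Hold, Done}
Init ∉ Sat(A[send U A[send U ¬grant]]) = {Wait, Retry, Hold, Done}, so the formula does not hold at Init.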